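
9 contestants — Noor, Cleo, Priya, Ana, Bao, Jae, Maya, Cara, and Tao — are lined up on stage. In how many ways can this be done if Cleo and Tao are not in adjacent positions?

There are 9! = 362880 arrangements in all. If Cleo and Tao are adjacent, merging them into one block gives 2·(8)! = 80640 arrangements.
Complementary counting: 362880 − 80640 = 282240.

282240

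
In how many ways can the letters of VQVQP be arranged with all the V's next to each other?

12

Treat the 2 copies of V as a single block. The multiset to arrange is then {VV, P, Q, Q}, 4 items in all.
That gives (4)!/(2!) = 12 arrangements.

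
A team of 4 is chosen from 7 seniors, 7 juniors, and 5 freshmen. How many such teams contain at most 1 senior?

2035

Split by how many seniors are chosen (0 through 1).
Sum: C(7,0)·C(12,4) + C(7,1)·C(12,3) = 495 + 1540 = 2035.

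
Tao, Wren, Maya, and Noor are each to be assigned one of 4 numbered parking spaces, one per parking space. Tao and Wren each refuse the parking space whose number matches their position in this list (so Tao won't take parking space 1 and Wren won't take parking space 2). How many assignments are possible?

Let Aᵢ (for i ∈ {1, 2}) be the placements that put person i in their forbidden parking space. Any j of these fix j positions, leaving (4−j)! ways to fill the rest, and there are C(2,j) ways to pick which j.
By inclusion–exclusion, the number of valid placements is Σ_{j=0}^{2} (−1)^j C(2,j)·(4−j)!.
Computing: 24 − 12 + 2 = 14.

14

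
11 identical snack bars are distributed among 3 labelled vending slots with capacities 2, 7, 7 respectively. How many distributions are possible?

15

Without the upper bounds there are C(13,2) = 78 ways to split 11 among 3 vending slots.
Subtract solutions that violate a single cap (substitute x_i' = x_i − (cap_i+1)): x_1 ≥ 3 gives C(10,2) = 45; x_2 ≥ 8 gives C(5,2) = 10; x_3 ≥ 8 gives C(5,2) = 10. Together 65.
Add back pairs where two caps are both exceeded: 1 + 1 + 0 = 2.
By inclusion–exclusion the count is 78 − 65 + 2 = 15.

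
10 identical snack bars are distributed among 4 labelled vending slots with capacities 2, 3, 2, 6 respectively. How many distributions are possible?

By stars and bars, unrestricted non-negative solutions to x_1+…+x_4 = 10 number C(10+3,3) = 286.
Subtract solutions that violate a single cap (substitute x_i' = x_i − (cap_i+1)): x_1 ≥ 3 gives C(10,3) = 120; x_2 ≥ 4 gives C(9,3) = 84; x_3 ≥ 3 gives C(10,3) = 120; x_4 ≥ 7 gives C(6,3) = 20. Together 344.
Add back pairs where two caps are both exceeded: 20 + 35 + 1 + 20 + 0 + 1 = 77.
Subtract triples: 1 + 0 + 0 + 0 = 1.
By inclusion–exclusion the count is 286 − 344 + 77 − 1 = 18.

18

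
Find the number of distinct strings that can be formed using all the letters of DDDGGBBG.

560

The 8 letters of DDDGGBBG have repeats: B appearing twice, D appearing 3 times, and G appearing 3 times.
The number of distinct arrangements is 8!/(3!·3!·2!) = 40320/72 = 560.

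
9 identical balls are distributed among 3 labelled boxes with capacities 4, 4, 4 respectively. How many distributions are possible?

By stars and bars, unrestricted non-negative solutions to x_1+…+x_3 = 9 number C(9+2,2) = 55.
Subtract solutions that violate a single cap (substitute x_i' = x_i − (cap_i+1)): x_1 ≥ 5 gives C(6,2) = 15; x_2 ≥ 5 gives C(6,2) = 15; x_3 ≥ 5 gives C(6,2) = 15. Together 45.
No two caps can be exceeded simultaneously, so the pair terms are all 0.
By inclusion–exclusion the count is 55 − 45 + 0 = 10.

10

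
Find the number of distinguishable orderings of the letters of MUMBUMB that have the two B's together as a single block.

60

Treat the 2 copies of B as a single block. The multiset to arrange is then {BB, M, M, M, U, U}, 6 items in all.
That gives (6)!/(3!·2!) = 60 arrangements.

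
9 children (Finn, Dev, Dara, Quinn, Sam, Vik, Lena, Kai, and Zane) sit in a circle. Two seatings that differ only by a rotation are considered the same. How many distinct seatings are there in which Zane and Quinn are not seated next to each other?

All circular seatings of 9 people number (8)! = 40320.
Seatings with Zane beside Quinn: treat them as a block with 2 internal orders, giving 2 × (7)! = 10080.
Subtracting, 40320 − 10080 = 30240.

30240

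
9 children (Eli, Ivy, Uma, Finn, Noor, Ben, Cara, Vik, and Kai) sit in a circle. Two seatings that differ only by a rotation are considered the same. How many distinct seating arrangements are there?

Fix one person's seat to break rotational symmetry; the remaining 8 people can be arranged in (8)! = 40320 ways.

40320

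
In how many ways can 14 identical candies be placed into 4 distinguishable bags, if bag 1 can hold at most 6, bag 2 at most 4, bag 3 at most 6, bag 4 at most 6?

133

By stars and bars, unrestricted non-negative solutions to x_1+…+x_4 = 14 number C(14+3,3) = 680.
Subtract solutions that violate a single cap (substitute x_i' = x_i − (cap_i+1)): x_1 ≥ 7 gives C(10,3) = 120; x_2 ≥ 5 gives C(12,3) = 220; x_3 ≥ 7 gives C(10,3) = 120; x_4 ≥ 7 gives C(10,3) = 120. Together 580.
Add back pairs where two caps are both exceeded: 10 + 1 + 1 + 10 + 10 + 1 = 33.
By inclusion–exclusion the count is 680 − 580 + 33 = 133.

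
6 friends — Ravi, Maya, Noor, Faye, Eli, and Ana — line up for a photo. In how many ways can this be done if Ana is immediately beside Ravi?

240

Place the 4 others and the Ana-Ravi pair as 5 objects in a line; the pair has 2 internal arrangements.
That gives 2 × 5! = 2 × 120 = 240.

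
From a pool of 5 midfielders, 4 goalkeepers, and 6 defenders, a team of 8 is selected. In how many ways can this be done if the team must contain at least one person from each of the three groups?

With no constraint there are C(15,8) = 6435 possible selections.
Subtract selections that omit an entire group: no midfielders → C(10,8) = 45; no goalkeepers → C(11,8) = 165; no defenders → C(9,8) = 9.
Add back selections omitting two groups (i.e. drawn from a single group): C(5,8) + C(4,8) + C(6,8) = 0.
By inclusion–exclusion: 6435 − 219 + 0 = 6216.

6216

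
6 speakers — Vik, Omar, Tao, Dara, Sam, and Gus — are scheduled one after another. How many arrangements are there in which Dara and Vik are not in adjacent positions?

480

There are 6! = 720 arrangements in all. If Dara and Vik are adjacent, merging them into one block gives 2·(5)! = 240 arrangements.
So 720 − 240 = 480 arrangements keep them apart.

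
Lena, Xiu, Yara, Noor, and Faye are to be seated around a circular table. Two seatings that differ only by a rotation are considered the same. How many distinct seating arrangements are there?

24

Fix one person's seat to break rotational symmetry; the remaining 4 people can be arranged in (4)! = 24 ways.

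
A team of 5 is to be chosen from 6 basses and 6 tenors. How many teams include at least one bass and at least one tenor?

780

Unrestricted: C(12,5) = 792 ways to pick any 5 of the 12.
Subtract selections that omit an entire group: no basses → C(6,5) = 6; no tenors → C(6,5) = 6.
Both groups omitted at once is impossible, so 792 − 12 = 780.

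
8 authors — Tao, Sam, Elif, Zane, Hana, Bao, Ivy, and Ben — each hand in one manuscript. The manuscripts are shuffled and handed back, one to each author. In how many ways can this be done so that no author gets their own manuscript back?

Let Aᵢ be the assignments in which author i gets their own manuscript. We want the size of the complement of A₁∪…∪A_8.
By inclusion–exclusion this is Σ_{j=0}^{8} (−1)^j C(8,j)·(8−j)!.
Computing: 40320 − 40320 + 20160 − 6720 + 1680 − 336 + 56 − 8 + 1 = 14833.

14833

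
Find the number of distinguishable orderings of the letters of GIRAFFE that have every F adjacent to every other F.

Treat the 2 copies of F as a single block. The multiset to arrange is then {FF, A, E, G, I, R}, 6 items in all.
All 6 items are distinct, so there are (6)! = 720 arrangements.

720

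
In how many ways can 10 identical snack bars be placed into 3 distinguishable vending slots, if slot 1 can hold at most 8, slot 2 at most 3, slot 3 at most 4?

Ignoring the caps, the number of non-negative solutions to x_1+…+x_3 = 10 is C(12,2) = 66.
Subtract solutions that violate a single cap (substitute x_i' = x_i − (cap_i+1)): x_1 ≥ 9 gives C(3,2) = 3; x_2 ≥ 4 gives C(8,2) = 28; x_3 ≥ 5 gives C(7,2) = 21. Together 52.
Add back pairs where two caps are both exceeded: 0 + 0 + 3 = 3.
By inclusion–exclusion the count is 66 − 52 + 3 = 17.

17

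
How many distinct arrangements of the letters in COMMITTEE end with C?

5040

Fix C in the last position and arrange the remaining 8 letters.
Those 8 letters have E appearing twice, M appearing twice, and T appearing twice, giving (8)!/(2!·2!·2!) = 5040.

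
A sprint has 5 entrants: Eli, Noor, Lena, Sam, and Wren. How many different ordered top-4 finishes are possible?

There are 5 choices for 1st place, 4 for 2nd, and so on down to 2 for position 4.
That gives 5 × 4 × 3 × 2 = 120.

120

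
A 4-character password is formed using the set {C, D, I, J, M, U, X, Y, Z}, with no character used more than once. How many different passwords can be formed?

With no repetition, fill the 4 characters in order: 9 choices, then 8, down to 6.
9 × 8 × 7 × 6 = 3024.

3024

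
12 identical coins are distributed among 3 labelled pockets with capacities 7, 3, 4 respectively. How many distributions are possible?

6

Ignoring the caps, the number of non-negative solutions to x_1+…+x_3 = 12 is C(14,2) = 91.
Subtract solutions that violate a single cap (substitute x_i' = x_i − (cap_i+1)): x_1 ≥ 8 gives C(6,2) = 15; x_2 ≥ 4 gives C(10,2) = 45; x_3 ≥ 5 gives C(9,2) = 36. Together 96.
Add back pairs where two caps are both exceeded: 1 + 0 + 10 = 11.
By inclusion–exclusion the count is 91 − 96 + 11 = 6.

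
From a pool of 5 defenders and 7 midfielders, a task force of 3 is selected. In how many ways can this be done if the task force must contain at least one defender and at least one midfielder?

175

Total 3-person selections from all 12: C(12,3) = 220.
Subtract selections that omit an entire group: no defenders → C(7,3) = 35; no midfielders → C(5,3) = 10.
Both groups omitted at once is impossible, so 220 − 45 = 175.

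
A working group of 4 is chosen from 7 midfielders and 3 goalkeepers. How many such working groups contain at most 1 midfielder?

Split by how many midfielders are chosen (0 through 1).
Sum: C(7,0)·C(3,4) + C(7,1)·C(3,3) = 0 + 7 = 7.

7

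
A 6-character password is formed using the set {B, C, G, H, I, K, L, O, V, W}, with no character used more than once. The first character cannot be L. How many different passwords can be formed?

The first character has 10−1 = 9 choices (anything except L).
The remaining 5 characters are filled from the other 9 symbols without repetition: 9 × 8 × 7 × 6 × 5 = 15120.
Total: 9 × 15120 = 136080.

136080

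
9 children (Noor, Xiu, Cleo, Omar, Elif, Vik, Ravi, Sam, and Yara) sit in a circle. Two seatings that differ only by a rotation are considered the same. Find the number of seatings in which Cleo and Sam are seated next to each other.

10080

Glue Cleo and Sam into a block (2 internal orders). Seating 8 units around a circle gives (7)! arrangements.
So 2 × (7)! = 2 × 5040 = 10080.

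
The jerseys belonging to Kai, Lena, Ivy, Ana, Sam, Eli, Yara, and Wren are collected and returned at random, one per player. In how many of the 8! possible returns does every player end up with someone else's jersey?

This is the derangement count D_8: permutations of 8 items with no fixed point.
By inclusion–exclusion this is Σ_{j=0}^{8} (−1)^j C(8,j)·(8−j)!.
Computing: 40320 − 40320 + 20160 − 6720 + 1680 − 336 + 56 − 8 + 1 = 14833.

14833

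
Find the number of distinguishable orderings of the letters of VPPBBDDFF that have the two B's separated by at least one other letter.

Total arrangements of VPPBBDDFF: 9!/(2!·2!·2!·2!) = 22680.
Arrangements with the B's together: treat BB as one letter, giving (8)!/(2!·2!·2!) = 5040.
Subtracting, 22680 − 5040 = 17640 arrangements keep the B's apart.

17640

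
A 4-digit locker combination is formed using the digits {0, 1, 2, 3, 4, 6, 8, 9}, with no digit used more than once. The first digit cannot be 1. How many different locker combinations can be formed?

1470

The first digit has 8−1 = 7 choices (anything except 1).
The remaining 3 digits are filled from the other 7 symbols without repetition: 7 × 6 × 5 = 210.
Total: 7 × 210 = 1470.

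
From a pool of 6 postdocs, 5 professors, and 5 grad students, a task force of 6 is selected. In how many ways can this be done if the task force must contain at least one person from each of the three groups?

Total 6-person selections from all 16: C(16,6) = 8008.
Subtract selections that omit an entire group: no postdocs → C(10,6) = 210; no professors → C(11,6) = 462; no grad students → C(11,6) = 462.
Add back selections omitting two groups (i.e. drawn from a single group): C(6,6) + C(5,6) + C(5,6) = 1.
By inclusion–exclusion: 8008 − 1134 + 1 = 6875.

6875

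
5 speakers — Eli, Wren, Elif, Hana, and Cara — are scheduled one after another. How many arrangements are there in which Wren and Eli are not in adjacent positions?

There are 5! = 120 arrangements in all. If Wren and Eli are adjacent, merging them into one block gives 2·(4)! = 48 arrangements.
Complementary counting: 120 − 48 = 72.

72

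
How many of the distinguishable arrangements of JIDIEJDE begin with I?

Fix I in the first position and arrange the remaining 7 letters.
Those 7 letters have D appearing twice, E appearing twice, and J appearing twice, giving (7)!/(2!·2!·2!) = 630.

630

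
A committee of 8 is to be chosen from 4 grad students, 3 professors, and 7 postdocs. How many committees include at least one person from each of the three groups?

2793

Total 8-person selections from all 14: C(14,8) = 3003.
Selections missing a whole group: no grad students → C(10,8) = 45; no professors → C(11,8) = 165; no postdocs → C(7,8) = 0.
Add back selections omitting two groups (i.e. drawn from a single group): C(4,8) + C(3,8) + C(7,8) = 0.
By inclusion–exclusion: 3003 − 210 + 0 = 2793.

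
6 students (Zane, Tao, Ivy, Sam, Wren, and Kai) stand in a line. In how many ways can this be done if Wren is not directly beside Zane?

There are 6! = 720 arrangements in all. If Wren and Zane are adjacent, merging them into one block gives 2·(5)! = 240 arrangements.
So 720 − 240 = 480 arrangements keep them apart.

480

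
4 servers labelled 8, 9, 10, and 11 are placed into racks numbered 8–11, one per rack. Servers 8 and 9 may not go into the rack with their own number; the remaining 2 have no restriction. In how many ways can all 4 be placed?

Let Aᵢ (for i ∈ {8, 9}) be the placements that put server i in its forbidden rack. Any j of these fix j positions, leaving (4−j)! ways to fill the rest, and there are C(2,j) ways to pick which j.
By inclusion–exclusion, the number of valid placements is Σ_{j=0}^{2} (−1)^j C(2,j)·(4−j)!.
Computing: 24 − 12 + 2 = 14.

14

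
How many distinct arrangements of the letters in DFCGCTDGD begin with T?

With the first slot taken by T, it remains to arrange the other 8 letters (DFCGCDGD).
Those 8 letters have C appearing twice, D appearing 3 times, and G appearing twice, giving (8)!/(3!·2!·2!) = 1680.

1680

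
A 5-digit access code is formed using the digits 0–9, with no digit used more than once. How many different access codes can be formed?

30240

This is a permutation of 5 out of 10: P(10,5) = 10!/5!.
That product is 10 × 9 × 8 × 7 × 6 = 30240.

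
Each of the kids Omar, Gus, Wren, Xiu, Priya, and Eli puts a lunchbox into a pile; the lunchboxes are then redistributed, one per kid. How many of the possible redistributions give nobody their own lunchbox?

265

This is the derangement count D_6: permutations of 6 items with no fixed point.
By inclusion–exclusion this is Σ_{j=0}^{6} (−1)^j C(6,j)·(6−j)!.
Computing: 720 − 720 + 360 − 120 + 30 − 6 + 1 = 265.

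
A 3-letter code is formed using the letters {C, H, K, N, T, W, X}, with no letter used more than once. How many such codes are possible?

210

This is a permutation of 3 out of 7: P(7,3) = 7!/4!.
7 × 6 × 5 = 210.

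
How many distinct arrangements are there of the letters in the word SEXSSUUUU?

2520

SEXSSUUUU has 9 letters with S appearing 3 times and U appearing 4 times.
The number of distinct arrangements is 9!/(4!·3!) = 362880/144 = 2520.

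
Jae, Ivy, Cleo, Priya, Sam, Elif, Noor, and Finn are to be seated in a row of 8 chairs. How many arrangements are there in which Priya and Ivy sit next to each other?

10080

Glue Priya and Ivy into one block (2 internal orders), leaving 7 units to arrange in a row.
So the count is 2·(7)! = 10080.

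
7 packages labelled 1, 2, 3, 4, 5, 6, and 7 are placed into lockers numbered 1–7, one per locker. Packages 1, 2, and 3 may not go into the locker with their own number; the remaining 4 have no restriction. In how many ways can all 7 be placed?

3216

Let Aᵢ (for i ∈ {1, 2, 3}) be the placements that put package i in its forbidden locker. Any j of these fix j positions, leaving (7−j)! ways to fill the rest, and there are C(3,j) ways to pick which j.
By inclusion–exclusion, the number of valid placements is Σ_{j=0}^{3} (−1)^j C(3,j)·(7−j)!.
Computing: 5040 − 2160 + 360 − 24 = 3216.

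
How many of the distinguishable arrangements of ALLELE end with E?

20

Fix E in the last position and arrange the remaining 5 letters.
Those 5 letters have L appearing 3 times, giving (5)!/(3!) = 20.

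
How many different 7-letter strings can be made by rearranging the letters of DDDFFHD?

105

The 7 letters of DDDFFHD have repeats: D appearing 4 times and F appearing twice.
The number of distinct arrangements is 7!/(4!·2!) = 5040/48 = 105.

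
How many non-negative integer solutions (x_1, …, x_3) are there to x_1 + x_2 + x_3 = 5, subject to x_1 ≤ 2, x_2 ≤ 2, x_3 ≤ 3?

By stars and bars, unrestricted non-negative solutions to x_1+…+x_3 = 5 number C(5+2,2) = 21.
Subtract solutions that violate a single cap (substitute x_i' = x_i − (cap_i+1)): x_1 ≥ 3 gives C(4,2) = 6; x_2 ≥ 3 gives C(4,2) = 6; x_3 ≥ 4 gives C(3,2) = 3. Together 15.
No two caps can be exceeded simultaneously, so the pair terms are all 0.
By inclusion–exclusion the count is 21 − 15 + 0 = 6.

6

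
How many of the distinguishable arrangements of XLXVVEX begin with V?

120

With the first slot taken by V, it remains to arrange the other 6 letters (XLXVEX).
Those 6 letters have X appearing 3 times, giving (6)!/(3!) = 120.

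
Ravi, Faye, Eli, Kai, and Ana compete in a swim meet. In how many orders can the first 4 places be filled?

120

There are 5 choices for 1st place, 4 for 2nd, and so on down to 2 for position 4.
That gives 5 × 4 × 3 × 2 = 120.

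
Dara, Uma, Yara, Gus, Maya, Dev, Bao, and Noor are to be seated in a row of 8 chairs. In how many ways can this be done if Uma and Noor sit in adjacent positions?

10080

Place the 6 others and the Uma-Noor pair as 7 objects in a line; the pair has 2 internal arrangements.
That gives 2 × 7! = 2 × 5040 = 10080.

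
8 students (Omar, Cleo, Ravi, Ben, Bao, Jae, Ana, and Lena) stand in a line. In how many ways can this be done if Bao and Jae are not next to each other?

Of the 8! = 40320 arrangements, those with Bao and Jae adjacent number 2 × 7! = 10080 (treat the pair as a block with 2 internal orders).
So 40320 − 10080 = 30240 arrangements keep them apart.

30240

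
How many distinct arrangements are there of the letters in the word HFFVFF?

Letter multiplicities in HFFVFF: F×4, H×1, V×1.
Dividing 6! = 720 by 4! = 24 for the repeated letters gives 30.

30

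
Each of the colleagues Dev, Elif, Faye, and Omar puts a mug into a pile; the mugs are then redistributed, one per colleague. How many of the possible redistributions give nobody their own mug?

9

Let Aᵢ be the assignments in which colleague i gets their own mug. We want the size of the complement of A₁∪…∪A_4.
By inclusion–exclusion this is Σ_{j=0}^{4} (−1)^j C(4,j)·(4−j)!.
Computing: 24 − 24 + 12 − 4 + 1 = 9.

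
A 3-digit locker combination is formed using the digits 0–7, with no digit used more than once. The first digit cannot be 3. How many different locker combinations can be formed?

The first digit has 8−1 = 7 choices (anything except 3).
The remaining 2 digits are filled from the other 7 symbols without repetition: 7 × 6 = 42.
Total: 7 × 42 = 294.

294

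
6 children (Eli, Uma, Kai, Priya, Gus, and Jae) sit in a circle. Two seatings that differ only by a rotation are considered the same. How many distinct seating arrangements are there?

Around a circle, 6 distinct people have 6!/6 = (5)! = 120 rotationally distinct seatings.

120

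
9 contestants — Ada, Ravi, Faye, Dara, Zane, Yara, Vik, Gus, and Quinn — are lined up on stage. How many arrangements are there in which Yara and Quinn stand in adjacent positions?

80640

Glue Yara and Quinn into one block (2 internal orders), leaving 8 units to arrange in a row.
So the count is 2·(8)! = 80640.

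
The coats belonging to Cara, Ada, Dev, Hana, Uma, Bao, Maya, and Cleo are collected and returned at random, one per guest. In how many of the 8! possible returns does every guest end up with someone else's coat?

14833

Let Aᵢ be the assignments in which guest i gets their own coat. We want the size of the complement of A₁∪…∪A_8.
By inclusion–exclusion this is Σ_{j=0}^{8} (−1)^j C(8,j)·(8−j)!.
Computing: 40320 − 40320 + 20160 − 6720 + 1680 − 336 + 56 − 8 + 1 = 14833.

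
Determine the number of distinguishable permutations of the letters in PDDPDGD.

The 7 letters of PDDPDGD have repeats: D appearing 4 times and P appearing twice.
Dividing 7! = 5040 by 4!·2! = 48 for the repeated letters gives 105.

105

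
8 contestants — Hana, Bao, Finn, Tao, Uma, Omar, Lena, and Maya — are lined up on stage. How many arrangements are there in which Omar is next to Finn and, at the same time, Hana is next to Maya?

2880

Treat {Omar,Finn} as one block (2 orders) and {Hana,Maya} as another (2 orders).
That leaves 6 units to arrange: 2 × 2 × 6! = 4 × 720 = 2880.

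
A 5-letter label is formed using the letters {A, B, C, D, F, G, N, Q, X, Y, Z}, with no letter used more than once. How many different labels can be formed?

Choose and order 5 of the 11 symbols: the first letter has 11 options, the next 10, and so on down to 7.
That product is 11 × 10 × 9 × 8 × 7 = 55440.

55440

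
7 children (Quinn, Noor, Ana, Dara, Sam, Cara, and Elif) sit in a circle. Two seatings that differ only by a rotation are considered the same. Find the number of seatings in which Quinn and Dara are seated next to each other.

Glue Quinn and Dara into a block (2 internal orders). Seating 6 units around a circle gives (5)! arrangements.
So 2 × (5)! = 2 × 120 = 240.

240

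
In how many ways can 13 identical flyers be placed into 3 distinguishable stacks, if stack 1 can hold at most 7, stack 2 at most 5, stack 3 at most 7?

27

Ignoring the caps, the number of non-negative solutions to x_1+…+x_3 = 13 is C(15,2) = 105.
Subtract solutions that violate a single cap (substitute x_i' = x_i − (cap_i+1)): x_1 ≥ 8 gives C(7,2) = 21; x_2 ≥ 6 gives C(9,2) = 36; x_3 ≥ 8 gives C(7,2) = 21. Together 78.
No two caps can be exceeded simultaneously, so the pair terms are all 0.
By inclusion–exclusion the count is 105 − 78 + 0 = 27.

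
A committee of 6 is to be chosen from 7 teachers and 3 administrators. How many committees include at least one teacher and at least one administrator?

Unrestricted: C(10,6) = 210 ways to pick any 6 of the 10.
Selections missing a whole group: no teachers → C(3,6) = 0; no administrators → C(7,6) = 7.
Both groups omitted at once is impossible, so 210 − 7 = 203.

203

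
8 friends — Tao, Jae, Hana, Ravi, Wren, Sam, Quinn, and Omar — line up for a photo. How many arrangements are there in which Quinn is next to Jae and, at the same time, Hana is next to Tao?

2880

Treat {Quinn,Jae} as one block (2 orders) and {Hana,Tao} as another (2 orders).
That leaves 6 units to arrange: 2 × 2 × 6! = 4 × 720 = 2880.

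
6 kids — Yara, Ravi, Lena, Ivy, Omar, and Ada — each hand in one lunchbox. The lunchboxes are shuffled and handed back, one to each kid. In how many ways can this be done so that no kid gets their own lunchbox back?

265

Let Aᵢ be the assignments in which kid i gets their own lunchbox. We want the size of the complement of A₁∪…∪A_6.
By inclusion–exclusion this is Σ_{j=0}^{6} (−1)^j C(6,j)·(6−j)!.
Computing: 720 − 720 + 360 − 120 + 30 − 6 + 1 = 265.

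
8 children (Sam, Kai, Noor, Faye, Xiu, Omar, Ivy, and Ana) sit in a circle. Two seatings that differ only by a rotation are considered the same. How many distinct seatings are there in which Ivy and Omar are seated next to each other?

1440

Glue Ivy and Omar into a block (2 internal orders). Seating 7 units around a circle gives (6)! arrangements.
So 2 × (6)! = 2 × 720 = 1440.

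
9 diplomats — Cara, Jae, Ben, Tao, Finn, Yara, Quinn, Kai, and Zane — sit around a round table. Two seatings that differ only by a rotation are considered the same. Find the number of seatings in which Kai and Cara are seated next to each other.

Treat {Kai, Cara} as one unit (2 internal orders) and seat the resulting 8 units around the table: (7)! circular arrangements.
So 2 × (7)! = 2 × 5040 = 10080.

10080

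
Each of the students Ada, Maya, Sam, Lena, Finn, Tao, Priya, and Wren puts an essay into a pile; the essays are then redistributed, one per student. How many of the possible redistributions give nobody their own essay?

14833

This is the derangement count D_8: permutations of 8 items with no fixed point.
By inclusion–exclusion this is Σ_{j=0}^{8} (−1)^j C(8,j)·(8−j)!.
Computing: 40320 − 40320 + 20160 − 6720 + 1680 − 336 + 56 − 8 + 1 = 14833.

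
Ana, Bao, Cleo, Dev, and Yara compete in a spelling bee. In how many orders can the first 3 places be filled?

60

There are 5 choices for 1st place, 4 for 2nd, and 3 for 3rd.
That gives 5 × 4 × 3 = 60.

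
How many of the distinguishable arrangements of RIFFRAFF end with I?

Fix I in the last position and arrange the remaining 7 letters.
Those 7 letters have F appearing 4 times and R appearing twice, giving (7)!/(4!·2!) = 105.

105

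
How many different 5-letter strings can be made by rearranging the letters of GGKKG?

10

GGKKG has 5 letters with G appearing 3 times and K appearing twice.
The number of distinct arrangements is 5!/(3!·2!) = 120/12 = 10.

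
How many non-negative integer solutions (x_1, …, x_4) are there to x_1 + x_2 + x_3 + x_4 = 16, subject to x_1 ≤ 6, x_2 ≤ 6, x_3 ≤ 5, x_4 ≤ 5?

Without the upper bounds there are C(19,3) = 969 ways to split 16 among 4 variables.
Subtract solutions that violate a single cap (substitute x_i' = x_i − (cap_i+1)): x_1 ≥ 7 gives C(12,3) = 220; x_2 ≥ 7 gives C(12,3) = 220; x_3 ≥ 6 gives C(13,3) = 286; x_4 ≥ 6 gives C(13,3) = 286. Together 1012.
Add back pairs where two caps are both exceeded: 10 + 20 + 20 + 20 + 20 + 35 = 125.
By inclusion–exclusion the count is 969 − 1012 + 125 = 82.

82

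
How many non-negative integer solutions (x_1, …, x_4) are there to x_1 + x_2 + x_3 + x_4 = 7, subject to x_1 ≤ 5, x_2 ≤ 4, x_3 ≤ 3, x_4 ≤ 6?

85

Ignoring the caps, the number of non-negative solutions to x_1+…+x_4 = 7 is C(10,3) = 120.
Subtract solutions that violate a single cap (substitute x_i' = x_i − (cap_i+1)): x_1 ≥ 6 gives C(4,3) = 4; x_2 ≥ 5 gives C(5,3) = 10; x_3 ≥ 4 gives C(6,3) = 20; x_4 ≥ 7 gives C(3,3) = 1. Together 35.
No two caps can be exceeded simultaneously, so the pair terms are all 0.
By inclusion–exclusion the count is 120 − 35 + 0 = 85.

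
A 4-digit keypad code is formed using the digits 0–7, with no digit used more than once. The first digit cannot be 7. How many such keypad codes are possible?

The first digit has 8−1 = 7 choices (anything except 7).
The remaining 3 digits are filled from the other 7 symbols without repetition: 7 × 6 × 5 = 210.
Total: 7 × 210 = 1470.

1470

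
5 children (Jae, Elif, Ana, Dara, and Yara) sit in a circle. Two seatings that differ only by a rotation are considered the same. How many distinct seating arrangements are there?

Fix one person's seat to break rotational symmetry; the remaining 4 people can be arranged in (4)! = 24 ways.

24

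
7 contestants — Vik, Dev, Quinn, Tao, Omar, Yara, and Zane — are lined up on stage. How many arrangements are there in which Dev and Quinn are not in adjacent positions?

3600

There are 7! = 5040 arrangements in all. If Dev and Quinn are adjacent, merging them into one block gives 2·(6)! = 1440 arrangements.
Complementary counting: 5040 − 1440 = 3600.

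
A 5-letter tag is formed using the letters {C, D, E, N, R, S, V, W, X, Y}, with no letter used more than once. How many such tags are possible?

30240

This is a permutation of 5 out of 10: P(10,5) = 10!/5!.
That product is 10 × 9 × 8 × 7 × 6 = 30240.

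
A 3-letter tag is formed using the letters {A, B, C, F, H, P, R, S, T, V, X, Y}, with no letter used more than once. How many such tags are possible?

With no repetition, fill the 3 letters in order: 12 choices, then 11, down to 10.
12 × 11 × 10 = 1320.

1320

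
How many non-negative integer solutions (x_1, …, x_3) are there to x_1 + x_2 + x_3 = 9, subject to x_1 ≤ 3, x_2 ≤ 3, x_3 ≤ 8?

15

By stars and bars, unrestricted non-negative solutions to x_1+…+x_3 = 9 number C(9+2,2) = 55.
Subtract solutions that violate a single cap (substitute x_i' = x_i − (cap_i+1)): x_1 ≥ 4 gives C(7,2) = 21; x_2 ≥ 4 gives C(7,2) = 21; x_3 ≥ 9 gives C(2,2) = 1. Together 43.
Add back pairs where two caps are both exceeded: 3 + 0 + 0 = 3.
By inclusion–exclusion the count is 55 − 43 + 3 = 15.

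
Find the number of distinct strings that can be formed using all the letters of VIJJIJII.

280

Letter multiplicities in VIJJIJII: I×4, J×3, V×1.
Dividing 8! = 40320 by 4!·3! = 144 for the repeated letters gives 280.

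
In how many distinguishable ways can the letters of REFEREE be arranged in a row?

REFEREE has 7 letters with E appearing 4 times and R appearing twice.
The number of distinct arrangements is 7!/(4!·2!) = 5040/48 = 105.

105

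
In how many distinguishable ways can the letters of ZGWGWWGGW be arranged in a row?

ZGWGWWGGW has 9 letters with G appearing 4 times and W appearing 4 times.
The number of distinct arrangements is 9!/(4!·4!) = 362880/576 = 630.

630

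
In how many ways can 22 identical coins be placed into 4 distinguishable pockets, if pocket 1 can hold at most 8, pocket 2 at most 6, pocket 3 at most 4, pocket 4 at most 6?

By stars and bars, unrestricted non-negative solutions to x_1+…+x_4 = 22 number C(22+3,3) = 2300.
Subtract solutions that violate a single cap (substitute x_i' = x_i − (cap_i+1)): x_1 ≥ 9 gives C(16,3) = 560; x_2 ≥ 7 gives C(18,3) = 816; x_3 ≥ 5 gives C(20,3) = 1140; x_4 ≥ 7 gives C(18,3) = 816. Together 3332.
Add back pairs where two caps are both exceeded: 84 + 165 + 84 + 286 + 165 + 286 = 1070.
Subtract triples: 4 + 0 + 4 + 20 = 28.
By inclusion–exclusion the count is 2300 − 3332 + 1070 − 28 = 10.

10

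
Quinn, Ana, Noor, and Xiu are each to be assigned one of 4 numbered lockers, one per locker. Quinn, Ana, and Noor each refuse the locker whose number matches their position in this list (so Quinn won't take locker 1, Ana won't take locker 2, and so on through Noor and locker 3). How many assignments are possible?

11

Let Aᵢ (for i ∈ {1, 2, 3}) be the placements that put person i in their forbidden locker. Any j of these fix j positions, leaving (4−j)! ways to fill the rest, and there are C(3,j) ways to pick which j.
By inclusion–exclusion, the number of valid placements is Σ_{j=0}^{3} (−1)^j C(3,j)·(4−j)!.
Computing: 24 − 18 + 6 − 1 = 11.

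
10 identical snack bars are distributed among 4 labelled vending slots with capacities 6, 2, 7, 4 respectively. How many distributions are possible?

By stars and bars, unrestricted non-negative solutions to x_1+…+x_4 = 10 number C(10+3,3) = 286.
Subtract solutions that violate a single cap (substitute x_i' = x_i − (cap_i+1)): x_1 ≥ 7 gives C(6,3) = 20; x_2 ≥ 3 gives C(10,3) = 120; x_3 ≥ 8 gives C(5,3) = 10; x_4 ≥ 5 gives C(8,3) = 56. Together 206.
Add back pairs where two caps are both exceeded: 1 + 0 + 0 + 0 + 10 + 0 = 11.
By inclusion–exclusion the count is 286 − 206 + 11 = 91.

91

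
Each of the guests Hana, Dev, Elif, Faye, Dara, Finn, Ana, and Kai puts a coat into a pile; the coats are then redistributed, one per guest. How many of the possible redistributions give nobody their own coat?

Let Aᵢ be the assignments in which guest i gets their own coat. We want the size of the complement of A₁∪…∪A_8.
By inclusion–exclusion this is Σ_{j=0}^{8} (−1)^j C(8,j)·(8−j)!.
Computing: 40320 − 40320 + 20160 − 6720 + 1680 − 336 + 56 − 8 + 1 = 14833.

14833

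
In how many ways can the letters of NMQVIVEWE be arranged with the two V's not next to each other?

70560

Total arrangements of NMQVIVEWE: 9!/(2!·2!) = 90720.
Arrangements with the V's together: treat VV as one letter, giving (8)!/(2!) = 20160.
Hence 90720 − 20160 = 70560.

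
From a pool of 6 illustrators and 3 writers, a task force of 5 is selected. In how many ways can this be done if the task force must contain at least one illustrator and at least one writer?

120

Total 5-person selections from all 9: C(9,5) = 126.
Subtract selections that omit an entire group: no illustrators → C(3,5) = 0; no writers → C(6,5) = 6.
Both groups omitted at once is impossible, so 126 − 6 = 120.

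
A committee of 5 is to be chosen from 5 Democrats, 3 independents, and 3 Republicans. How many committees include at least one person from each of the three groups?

With no constraint there are C(11,5) = 462 possible selections.
Subtract selections that omit an entire group: no Democrats → C(6,5) = 6; no independents → C(8,5) = 56; no Republicans → C(8,5) = 56.
Add back selections omitting two groups (i.e. drawn from a single group): C(5,5) + C(3,5) + C(3,5) = 1.
By inclusion–exclusion: 462 − 118 + 1 = 345.

345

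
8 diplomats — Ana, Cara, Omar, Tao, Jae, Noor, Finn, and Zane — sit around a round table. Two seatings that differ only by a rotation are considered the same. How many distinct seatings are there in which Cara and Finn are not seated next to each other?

Without the restriction there are (7)! = 5040 seatings.
Those with Cara next to Finn: fuse the pair into one unit and seat 7 units around a circle — 2·(6)! = 1440.
Subtracting, 5040 − 1440 = 3600.

3600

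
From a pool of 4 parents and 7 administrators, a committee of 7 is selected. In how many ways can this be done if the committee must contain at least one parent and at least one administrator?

329

Unrestricted: C(11,7) = 330 ways to pick any 7 of the 11.
Subtract selections that omit an entire group: no parents → C(7,7) = 1; no administrators → C(4,7) = 0.
Both groups omitted at once is impossible, so 330 − 1 = 329.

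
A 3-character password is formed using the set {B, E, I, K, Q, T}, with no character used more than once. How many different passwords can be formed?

120

Choose and order 3 of the 6 symbols: the first character has 6 options, the next 5, then 4.
That product is 6 × 5 × 4 = 120.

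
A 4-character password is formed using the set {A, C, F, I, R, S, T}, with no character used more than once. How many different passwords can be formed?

840

Choose and order 4 of the 7 symbols: the first character has 7 options, the next 6, then 5, 4.
That product is 7 × 6 × 5 × 4 = 840.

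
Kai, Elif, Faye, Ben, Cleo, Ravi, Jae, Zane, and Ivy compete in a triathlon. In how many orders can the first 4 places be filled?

This is an ordered selection of 4 from 9: P(9,4).
That gives 9 × 8 × 7 × 6 = 3024.

3024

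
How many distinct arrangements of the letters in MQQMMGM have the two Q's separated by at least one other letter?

75

There are 7!/(4!·2!) = 105 arrangements of MQQMMGM in total.
Arrangements with the Q's together: treat QQ as one letter, giving (6)!/(4!) = 30.
Hence 105 − 30 = 75.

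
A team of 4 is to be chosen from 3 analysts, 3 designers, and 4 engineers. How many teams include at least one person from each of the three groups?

126

Unrestricted: C(10,4) = 210 ways to pick any 4 of the 10.
Selections missing a whole group: no analysts → C(7,4) = 35; no designers → C(7,4) = 35; no engineers → C(6,4) = 15.
Add back selections omitting two groups (i.e. drawn from a single group): C(3,4) + C(3,4) + C(4,4) = 1.
By inclusion–exclusion: 210 − 85 + 1 = 126.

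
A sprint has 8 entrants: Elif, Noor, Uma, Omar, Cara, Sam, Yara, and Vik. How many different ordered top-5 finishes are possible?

6720

This is an ordered selection of 5 from 8: P(8,5).
That gives 8 × 7 × 6 × 5 × 4 = 6720.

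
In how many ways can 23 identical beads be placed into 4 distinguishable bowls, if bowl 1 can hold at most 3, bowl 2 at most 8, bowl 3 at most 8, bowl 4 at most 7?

Ignoring the caps, the number of non-negative solutions to x_1+…+x_4 = 23 is C(26,3) = 2600.
Subtract solutions that violate a single cap (substitute x_i' = x_i − (cap_i+1)): x_1 ≥ 4 gives C(22,3) = 1540; x_2 ≥ 9 gives C(17,3) = 680; x_3 ≥ 9 gives C(17,3) = 680; x_4 ≥ 8 gives C(18,3) = 816. Together 3716.
Add back pairs where two caps are both exceeded: 286 + 286 + 364 + 56 + 84 + 84 = 1160.
Subtract triples: 4 + 10 + 10 + 0 = 24.
By inclusion–exclusion the count is 2600 − 3716 + 1160 − 24 = 20.

20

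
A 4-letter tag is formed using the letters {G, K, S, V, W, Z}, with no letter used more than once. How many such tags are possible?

360

This is a permutation of 4 out of 6: P(6,4) = 6!/2!.
6 × 5 × 4 × 3 = 360.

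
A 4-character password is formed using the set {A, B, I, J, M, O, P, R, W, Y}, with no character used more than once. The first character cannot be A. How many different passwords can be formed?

4536

The first character has 10−1 = 9 choices (anything except A).
The remaining 3 characters are filled from the other 9 symbols without repetition: 9 × 8 × 7 = 504.
Total: 9 × 504 = 4536.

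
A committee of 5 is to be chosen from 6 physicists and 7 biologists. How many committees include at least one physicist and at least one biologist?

1260

With no constraint there are C(13,5) = 1287 possible selections.
Selections missing a whole group: no physicists → C(7,5) = 21; no biologists → C(6,5) = 6.
Both groups omitted at once is impossible, so 1287 − 27 = 1260.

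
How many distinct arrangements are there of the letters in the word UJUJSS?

90

Letter multiplicities in UJUJSS: J×2, S×2, U×2.
Dividing 6! = 720 by 2!·2!·2! = 8 for the repeated letters gives 90.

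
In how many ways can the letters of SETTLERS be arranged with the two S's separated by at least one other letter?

Total arrangements of SETTLERS: 8!/(2!·2!·2!) = 5040.
Arrangements with the S's together: treat SS as one letter, giving (7)!/(2!·2!) = 1260.
Subtracting, 5040 − 1260 = 3780 arrangements keep the S's apart.

3780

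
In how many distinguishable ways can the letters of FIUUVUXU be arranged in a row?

The 8 letters of FIUUVUXU have repeats: U appearing 4 times.
The number of distinct arrangements is 8!/(4!) = 40320/24 = 1680.

1680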